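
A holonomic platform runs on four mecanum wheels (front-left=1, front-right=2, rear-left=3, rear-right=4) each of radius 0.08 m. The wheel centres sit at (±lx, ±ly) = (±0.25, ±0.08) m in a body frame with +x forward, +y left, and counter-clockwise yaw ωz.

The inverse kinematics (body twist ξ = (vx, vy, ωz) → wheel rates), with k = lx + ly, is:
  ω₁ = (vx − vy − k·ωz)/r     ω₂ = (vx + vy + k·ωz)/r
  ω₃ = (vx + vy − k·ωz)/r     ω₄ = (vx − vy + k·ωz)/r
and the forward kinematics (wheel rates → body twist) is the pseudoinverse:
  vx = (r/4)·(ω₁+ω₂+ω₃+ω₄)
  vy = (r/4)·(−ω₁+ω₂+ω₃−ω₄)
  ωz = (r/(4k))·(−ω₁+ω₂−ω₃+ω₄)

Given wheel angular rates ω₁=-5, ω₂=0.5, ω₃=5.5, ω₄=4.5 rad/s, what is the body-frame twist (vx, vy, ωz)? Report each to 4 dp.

k = lx + ly = 0.25 + 0.08 = 0.3300
ω₁+ω₂+ω₃+ω₄ = 5.5000  →  vx = (0.08/4)·5.5000 = 0.1100
−ω₁+ω₂+ω₃−ω₄ = 6.5000  →  vy = (0.08/4)·6.5000 = 0.1300
−ω₁+ω₂−ω₃+ω₄ = 4.5000  →  ωz = (0.08/1.3200)·4.5000 = 0.2727

(0.1100, 0.1300, 0.2727)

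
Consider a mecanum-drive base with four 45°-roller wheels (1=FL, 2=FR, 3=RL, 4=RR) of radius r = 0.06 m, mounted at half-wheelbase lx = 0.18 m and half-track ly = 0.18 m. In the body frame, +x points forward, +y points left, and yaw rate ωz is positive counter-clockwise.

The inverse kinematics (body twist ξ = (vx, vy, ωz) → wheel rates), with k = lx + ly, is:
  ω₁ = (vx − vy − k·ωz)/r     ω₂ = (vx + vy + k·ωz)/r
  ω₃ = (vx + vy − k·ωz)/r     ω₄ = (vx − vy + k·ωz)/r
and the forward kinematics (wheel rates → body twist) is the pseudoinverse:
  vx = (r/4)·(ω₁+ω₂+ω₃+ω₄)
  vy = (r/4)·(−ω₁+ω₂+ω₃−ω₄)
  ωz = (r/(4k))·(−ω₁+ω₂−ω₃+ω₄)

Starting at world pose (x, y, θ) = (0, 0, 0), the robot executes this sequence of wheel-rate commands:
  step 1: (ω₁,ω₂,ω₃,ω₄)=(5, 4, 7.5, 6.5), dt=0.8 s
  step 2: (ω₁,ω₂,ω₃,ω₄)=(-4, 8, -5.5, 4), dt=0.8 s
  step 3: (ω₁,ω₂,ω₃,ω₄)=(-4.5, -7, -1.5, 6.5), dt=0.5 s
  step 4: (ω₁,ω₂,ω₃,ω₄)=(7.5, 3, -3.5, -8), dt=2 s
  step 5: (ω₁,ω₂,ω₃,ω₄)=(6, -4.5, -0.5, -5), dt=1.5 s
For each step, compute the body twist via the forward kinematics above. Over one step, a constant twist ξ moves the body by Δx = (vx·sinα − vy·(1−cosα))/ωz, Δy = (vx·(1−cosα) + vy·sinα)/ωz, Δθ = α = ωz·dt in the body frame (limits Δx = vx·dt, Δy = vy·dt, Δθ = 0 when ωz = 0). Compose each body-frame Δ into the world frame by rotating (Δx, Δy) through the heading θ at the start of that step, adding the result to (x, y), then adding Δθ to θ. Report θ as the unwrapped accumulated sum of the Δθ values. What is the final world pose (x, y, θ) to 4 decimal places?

(0.1474, -0.1541, -0.9229)

step 1: ξ=(vx,vy,ωz)=(0.3450, 0.0000, -0.0833), dt=0.8 → body Δ=(0.2758, -0.0092, -0.0667) → world pose (0.2758, -0.0092, -0.0667)
step 2: ξ=(vx,vy,ωz)=(0.0375, 0.0375, 0.8958), dt=0.8 → body Δ=(0.0172, 0.0378, 0.7167) → world pose (0.2955, 0.0274, 0.6500)
step 3: ξ=(vx,vy,ωz)=(-0.0975, -0.1575, 0.2292), dt=0.5 → body Δ=(-0.0441, -0.0814, 0.1146) → world pose (0.3096, -0.0641, 0.7646)
step 4: ξ=(vx,vy,ωz)=(-0.0150, 0.0000, -0.3750), dt=2.0 → body Δ=(-0.0273, 0.0107, -0.7500) → world pose (0.2825, -0.0752, 0.0146)
step 5: ξ=(vx,vy,ωz)=(-0.0600, -0.0900, -0.6250), dt=1.5 → body Δ=(-0.1362, -0.0769, -0.9375) → world pose (0.1474, -0.1541, -0.9229)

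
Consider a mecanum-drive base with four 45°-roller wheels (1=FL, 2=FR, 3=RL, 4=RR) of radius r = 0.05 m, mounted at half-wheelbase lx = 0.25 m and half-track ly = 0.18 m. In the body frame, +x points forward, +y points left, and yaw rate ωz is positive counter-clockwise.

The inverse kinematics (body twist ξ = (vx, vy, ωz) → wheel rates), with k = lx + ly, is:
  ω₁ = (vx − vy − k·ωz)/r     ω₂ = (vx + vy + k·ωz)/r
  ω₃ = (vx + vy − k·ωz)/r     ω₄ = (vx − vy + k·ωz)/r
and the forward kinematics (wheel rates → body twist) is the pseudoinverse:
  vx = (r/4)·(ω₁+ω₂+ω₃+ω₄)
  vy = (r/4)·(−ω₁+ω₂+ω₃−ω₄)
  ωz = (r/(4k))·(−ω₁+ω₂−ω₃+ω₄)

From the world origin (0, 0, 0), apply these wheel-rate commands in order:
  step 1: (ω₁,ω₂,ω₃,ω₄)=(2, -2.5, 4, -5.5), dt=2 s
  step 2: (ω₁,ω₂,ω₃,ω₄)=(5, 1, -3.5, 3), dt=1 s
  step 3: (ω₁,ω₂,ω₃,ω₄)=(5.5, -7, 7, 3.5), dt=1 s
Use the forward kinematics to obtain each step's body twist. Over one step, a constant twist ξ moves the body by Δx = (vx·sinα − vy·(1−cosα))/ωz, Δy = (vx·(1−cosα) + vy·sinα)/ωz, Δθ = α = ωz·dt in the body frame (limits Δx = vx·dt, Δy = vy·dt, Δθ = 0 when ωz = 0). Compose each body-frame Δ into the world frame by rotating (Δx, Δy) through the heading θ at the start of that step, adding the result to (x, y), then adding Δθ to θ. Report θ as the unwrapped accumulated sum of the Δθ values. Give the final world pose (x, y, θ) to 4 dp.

step 1: ξ=(vx,vy,ωz)=(-0.0250, 0.0625, -0.4070), dt=2.0 → body Δ=(0.0035, 0.1309, -0.8140) → world pose (0.0035, 0.1309, -0.8140)
step 2: ξ=(vx,vy,ωz)=(0.0688, -0.1313, 0.0727), dt=1.0 → body Δ=(0.0735, -0.1286, 0.0727) → world pose (-0.0396, -0.0108, -0.7413)
step 3: ξ=(vx,vy,ωz)=(0.1125, -0.1125, -0.4651), dt=1.0 → body Δ=(0.0828, -0.1342, -0.4651) → world pose (-0.0692, -0.1657, -1.2064)

(-0.0692, -0.1657, -1.2064)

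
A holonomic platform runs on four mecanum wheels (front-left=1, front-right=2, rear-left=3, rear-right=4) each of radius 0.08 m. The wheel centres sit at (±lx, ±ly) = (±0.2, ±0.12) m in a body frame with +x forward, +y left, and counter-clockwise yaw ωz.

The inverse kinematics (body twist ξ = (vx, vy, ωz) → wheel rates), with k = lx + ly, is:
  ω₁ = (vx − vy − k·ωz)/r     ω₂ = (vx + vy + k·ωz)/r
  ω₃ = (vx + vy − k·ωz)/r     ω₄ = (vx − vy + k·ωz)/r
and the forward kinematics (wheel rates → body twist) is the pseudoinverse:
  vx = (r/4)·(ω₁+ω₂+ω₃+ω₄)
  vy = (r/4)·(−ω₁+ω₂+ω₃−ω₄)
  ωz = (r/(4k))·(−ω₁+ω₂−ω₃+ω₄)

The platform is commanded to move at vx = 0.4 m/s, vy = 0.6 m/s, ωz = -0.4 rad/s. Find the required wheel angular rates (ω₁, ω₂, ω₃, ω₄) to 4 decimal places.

k = lx + ly = 0.2 + 0.12 = 0.3200;  k·ωz = 0.3200·-0.4 = -0.1280
ω₁ (FL) = (vx − vy − k·ωz)/r = -0.0720/0.08 = -0.9000
ω₂ (FR) = (vx + vy + k·ωz)/r = 0.8720/0.08 = 10.9000
ω₃ (RL) = (vx + vy − k·ωz)/r = 1.1280/0.08 = 14.1000
ω₄ (RR) = (vx − vy + k·ωz)/r = -0.3280/0.08 = -4.1000

(-0.9000, 10.9000, 14.1000, -4.1000)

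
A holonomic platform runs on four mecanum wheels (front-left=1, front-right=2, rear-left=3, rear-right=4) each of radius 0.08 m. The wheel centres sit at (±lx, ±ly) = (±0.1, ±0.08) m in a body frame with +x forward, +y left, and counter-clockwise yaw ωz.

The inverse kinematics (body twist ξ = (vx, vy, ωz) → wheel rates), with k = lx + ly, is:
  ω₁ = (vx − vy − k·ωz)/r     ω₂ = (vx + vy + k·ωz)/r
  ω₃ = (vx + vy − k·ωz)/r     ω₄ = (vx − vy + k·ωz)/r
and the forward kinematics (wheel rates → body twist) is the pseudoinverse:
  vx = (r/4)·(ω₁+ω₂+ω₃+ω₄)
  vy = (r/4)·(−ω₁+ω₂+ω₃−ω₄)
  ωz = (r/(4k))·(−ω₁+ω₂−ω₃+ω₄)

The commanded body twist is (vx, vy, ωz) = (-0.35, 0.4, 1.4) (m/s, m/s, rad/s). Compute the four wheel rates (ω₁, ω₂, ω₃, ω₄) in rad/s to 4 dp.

k = lx + ly = 0.1 + 0.08 = 0.1800;  k·ωz = 0.1800·1.4 = 0.2520
ω₁ (FL) = (vx − vy − k·ωz)/r = -1.0020/0.08 = -12.5250
ω₂ (FR) = (vx + vy + k·ωz)/r = 0.3020/0.08 = 3.7750
ω₃ (RL) = (vx + vy − k·ωz)/r = -0.2020/0.08 = -2.5250
ω₄ (RR) = (vx − vy + k·ωz)/r = -0.4980/0.08 = -6.2250

(-12.5250, 3.7750, -2.5250, -6.2250)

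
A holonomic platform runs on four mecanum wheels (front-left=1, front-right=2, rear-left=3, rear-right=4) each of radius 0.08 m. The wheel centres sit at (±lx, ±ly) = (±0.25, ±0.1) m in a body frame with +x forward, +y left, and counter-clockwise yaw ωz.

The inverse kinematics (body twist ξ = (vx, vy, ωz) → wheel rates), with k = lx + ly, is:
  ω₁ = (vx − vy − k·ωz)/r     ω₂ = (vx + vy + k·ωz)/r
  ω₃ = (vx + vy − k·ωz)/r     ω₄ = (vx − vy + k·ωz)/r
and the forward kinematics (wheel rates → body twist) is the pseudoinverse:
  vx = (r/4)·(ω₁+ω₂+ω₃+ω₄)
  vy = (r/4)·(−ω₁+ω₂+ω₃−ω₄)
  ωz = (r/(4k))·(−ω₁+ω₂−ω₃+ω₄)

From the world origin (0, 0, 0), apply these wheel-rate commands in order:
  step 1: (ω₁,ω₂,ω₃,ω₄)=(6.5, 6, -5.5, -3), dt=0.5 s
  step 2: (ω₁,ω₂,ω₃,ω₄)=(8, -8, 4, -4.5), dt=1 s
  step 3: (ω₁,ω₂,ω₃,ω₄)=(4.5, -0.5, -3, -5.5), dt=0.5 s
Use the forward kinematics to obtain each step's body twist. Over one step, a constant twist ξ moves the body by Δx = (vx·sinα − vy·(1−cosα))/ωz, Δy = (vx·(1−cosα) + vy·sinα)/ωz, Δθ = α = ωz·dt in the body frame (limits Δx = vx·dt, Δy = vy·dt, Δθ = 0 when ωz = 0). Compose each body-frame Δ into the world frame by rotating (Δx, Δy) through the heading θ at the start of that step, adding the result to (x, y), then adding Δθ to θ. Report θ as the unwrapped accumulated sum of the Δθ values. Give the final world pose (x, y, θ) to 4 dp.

step 1: ξ=(vx,vy,ωz)=(0.0800, -0.0600, 0.1143), dt=0.5 → body Δ=(0.0408, -0.0288, 0.0571) → world pose (0.0408, -0.0288, 0.0571)
step 2: ξ=(vx,vy,ωz)=(-0.0100, -0.1500, -1.4000), dt=1.0 → body Δ=(-0.0960, -0.0997, -1.4000) → world pose (-0.0493, -0.1338, -1.3429)
step 3: ξ=(vx,vy,ωz)=(-0.0900, -0.0500, -0.4286), dt=0.5 → body Δ=(-0.0473, -0.0200, -0.2143) → world pose (-0.0795, -0.0922, -1.5571)

(-0.0795, -0.0922, -1.5571)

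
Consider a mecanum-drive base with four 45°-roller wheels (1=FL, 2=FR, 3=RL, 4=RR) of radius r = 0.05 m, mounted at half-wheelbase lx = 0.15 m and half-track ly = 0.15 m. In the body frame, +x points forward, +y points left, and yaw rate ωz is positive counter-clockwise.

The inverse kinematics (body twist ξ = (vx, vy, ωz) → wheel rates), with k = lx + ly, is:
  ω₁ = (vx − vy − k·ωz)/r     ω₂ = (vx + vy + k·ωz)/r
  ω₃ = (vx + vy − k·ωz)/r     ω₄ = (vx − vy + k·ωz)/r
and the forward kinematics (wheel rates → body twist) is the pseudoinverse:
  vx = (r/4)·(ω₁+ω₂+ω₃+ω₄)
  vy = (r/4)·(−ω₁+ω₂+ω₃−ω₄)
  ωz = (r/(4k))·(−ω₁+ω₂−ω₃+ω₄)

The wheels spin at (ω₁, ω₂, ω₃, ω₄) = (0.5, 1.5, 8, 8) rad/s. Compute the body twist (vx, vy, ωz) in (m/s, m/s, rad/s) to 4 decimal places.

(0.2250, 0.0125, 0.0417)

k = lx + ly = 0.15 + 0.15 = 0.3000
ω₁+ω₂+ω₃+ω₄ = 18.0000  →  vx = (0.05/4)·18.0000 = 0.2250
−ω₁+ω₂+ω₃−ω₄ = 1.0000  →  vy = (0.05/4)·1.0000 = 0.0125
−ω₁+ω₂−ω₃+ω₄ = 1.0000  →  ωz = (0.05/1.2000)·1.0000 = 0.0417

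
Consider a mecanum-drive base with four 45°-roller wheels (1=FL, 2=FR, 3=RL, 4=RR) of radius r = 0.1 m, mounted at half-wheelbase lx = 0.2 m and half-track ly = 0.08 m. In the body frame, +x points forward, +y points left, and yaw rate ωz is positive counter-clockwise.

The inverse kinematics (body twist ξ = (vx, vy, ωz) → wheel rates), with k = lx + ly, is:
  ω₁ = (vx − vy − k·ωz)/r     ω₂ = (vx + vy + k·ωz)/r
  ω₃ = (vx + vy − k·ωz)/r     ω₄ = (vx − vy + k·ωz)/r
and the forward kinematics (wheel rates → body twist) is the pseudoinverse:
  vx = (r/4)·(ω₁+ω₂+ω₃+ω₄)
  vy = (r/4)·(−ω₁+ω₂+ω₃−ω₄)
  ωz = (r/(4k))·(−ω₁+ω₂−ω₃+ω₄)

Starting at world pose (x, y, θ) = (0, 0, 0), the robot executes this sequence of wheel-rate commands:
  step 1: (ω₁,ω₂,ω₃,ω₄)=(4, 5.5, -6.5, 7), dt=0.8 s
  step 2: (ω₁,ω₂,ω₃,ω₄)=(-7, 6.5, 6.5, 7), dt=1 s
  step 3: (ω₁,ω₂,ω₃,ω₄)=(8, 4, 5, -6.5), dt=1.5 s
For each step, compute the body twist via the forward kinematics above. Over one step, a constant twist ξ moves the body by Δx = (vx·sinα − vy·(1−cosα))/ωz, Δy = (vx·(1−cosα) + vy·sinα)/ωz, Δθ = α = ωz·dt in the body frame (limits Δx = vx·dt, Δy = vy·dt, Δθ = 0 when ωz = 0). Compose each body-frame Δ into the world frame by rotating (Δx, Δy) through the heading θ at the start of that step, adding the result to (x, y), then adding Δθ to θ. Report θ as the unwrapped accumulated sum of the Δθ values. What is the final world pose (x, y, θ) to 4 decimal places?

step 1: ξ=(vx,vy,ωz)=(0.2500, -0.3000, 1.3393), dt=0.8 → body Δ=(0.2806, -0.0994, 1.0714) → world pose (0.2806, -0.0994, 1.0714)
step 2: ξ=(vx,vy,ωz)=(0.3250, 0.3250, 1.2500), dt=1.0 → body Δ=(0.0687, 0.4248, 1.2500) → world pose (-0.0594, 0.1644, 2.3214)
step 3: ξ=(vx,vy,ωz)=(0.2625, 0.1875, -1.3839), dt=1.5 → body Δ=(0.3670, -0.1629, -2.0759) → world pose (-0.1906, 0.5439, 0.2455)

(-0.1906, 0.5439, 0.2455)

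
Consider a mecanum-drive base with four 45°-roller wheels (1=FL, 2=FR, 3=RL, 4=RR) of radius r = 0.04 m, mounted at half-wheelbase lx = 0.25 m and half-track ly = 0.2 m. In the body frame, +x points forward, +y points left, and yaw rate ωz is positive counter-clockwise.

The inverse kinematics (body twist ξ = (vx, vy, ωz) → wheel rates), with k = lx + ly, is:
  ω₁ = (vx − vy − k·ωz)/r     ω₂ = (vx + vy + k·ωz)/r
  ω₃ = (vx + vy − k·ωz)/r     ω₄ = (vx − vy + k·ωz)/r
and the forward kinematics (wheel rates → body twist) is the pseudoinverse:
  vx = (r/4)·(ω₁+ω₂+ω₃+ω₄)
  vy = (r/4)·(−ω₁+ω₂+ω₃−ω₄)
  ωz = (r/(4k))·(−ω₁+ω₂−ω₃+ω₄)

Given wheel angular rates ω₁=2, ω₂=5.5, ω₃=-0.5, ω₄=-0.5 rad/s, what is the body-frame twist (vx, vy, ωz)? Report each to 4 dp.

(0.0650, 0.0350, 0.0778)

k = lx + ly = 0.25 + 0.2 = 0.4500
ω₁+ω₂+ω₃+ω₄ = 6.5000  →  vx = (0.04/4)·6.5000 = 0.0650
−ω₁+ω₂+ω₃−ω₄ = 3.5000  →  vy = (0.04/4)·3.5000 = 0.0350
−ω₁+ω₂−ω₃+ω₄ = 3.5000  →  ωz = (0.04/1.8000)·3.5000 = 0.0778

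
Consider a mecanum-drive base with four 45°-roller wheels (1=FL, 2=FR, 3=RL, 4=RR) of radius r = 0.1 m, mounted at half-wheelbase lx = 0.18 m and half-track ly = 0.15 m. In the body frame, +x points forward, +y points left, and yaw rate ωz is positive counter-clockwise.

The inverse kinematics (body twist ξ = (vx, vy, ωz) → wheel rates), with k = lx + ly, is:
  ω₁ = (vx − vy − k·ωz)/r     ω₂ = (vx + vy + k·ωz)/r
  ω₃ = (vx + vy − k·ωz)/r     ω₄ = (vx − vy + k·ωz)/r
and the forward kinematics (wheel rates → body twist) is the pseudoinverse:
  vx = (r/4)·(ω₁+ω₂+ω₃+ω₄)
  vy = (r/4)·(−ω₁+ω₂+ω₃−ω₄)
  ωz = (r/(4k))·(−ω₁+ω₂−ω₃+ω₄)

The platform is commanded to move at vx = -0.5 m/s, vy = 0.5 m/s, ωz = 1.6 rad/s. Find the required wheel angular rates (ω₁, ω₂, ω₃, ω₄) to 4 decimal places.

k = lx + ly = 0.18 + 0.15 = 0.3300;  k·ωz = 0.3300·1.6 = 0.5280
ω₁ (FL) = (vx − vy − k·ωz)/r = -1.5280/0.1 = -15.2800
ω₂ (FR) = (vx + vy + k·ωz)/r = 0.5280/0.1 = 5.2800
ω₃ (RL) = (vx + vy − k·ωz)/r = -0.5280/0.1 = -5.2800
ω₄ (RR) = (vx − vy + k·ωz)/r = -0.4720/0.1 = -4.7200

(-15.2800, 5.2800, -5.2800, -4.7200)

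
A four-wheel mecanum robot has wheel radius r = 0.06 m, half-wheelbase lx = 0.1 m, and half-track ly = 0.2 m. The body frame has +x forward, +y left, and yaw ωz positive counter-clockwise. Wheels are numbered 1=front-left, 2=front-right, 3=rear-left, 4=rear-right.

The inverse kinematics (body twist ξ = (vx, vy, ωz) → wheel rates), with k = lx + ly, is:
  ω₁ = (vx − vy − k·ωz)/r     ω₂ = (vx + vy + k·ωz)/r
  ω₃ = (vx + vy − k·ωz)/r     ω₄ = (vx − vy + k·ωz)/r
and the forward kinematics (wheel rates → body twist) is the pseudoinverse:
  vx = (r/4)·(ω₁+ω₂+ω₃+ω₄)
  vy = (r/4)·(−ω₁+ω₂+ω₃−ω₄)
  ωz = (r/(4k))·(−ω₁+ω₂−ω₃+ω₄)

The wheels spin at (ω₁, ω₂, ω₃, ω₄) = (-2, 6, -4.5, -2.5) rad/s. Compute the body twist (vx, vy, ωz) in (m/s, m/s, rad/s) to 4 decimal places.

k = lx + ly = 0.1 + 0.2 = 0.3000
ω₁+ω₂+ω₃+ω₄ = -3.0000  →  vx = (0.06/4)·-3.0000 = -0.0450
−ω₁+ω₂+ω₃−ω₄ = 6.0000  →  vy = (0.06/4)·6.0000 = 0.0900
−ω₁+ω₂−ω₃+ω₄ = 10.0000  →  ωz = (0.06/1.2000)·10.0000 = 0.5000

(-0.0450, 0.0900, 0.5000)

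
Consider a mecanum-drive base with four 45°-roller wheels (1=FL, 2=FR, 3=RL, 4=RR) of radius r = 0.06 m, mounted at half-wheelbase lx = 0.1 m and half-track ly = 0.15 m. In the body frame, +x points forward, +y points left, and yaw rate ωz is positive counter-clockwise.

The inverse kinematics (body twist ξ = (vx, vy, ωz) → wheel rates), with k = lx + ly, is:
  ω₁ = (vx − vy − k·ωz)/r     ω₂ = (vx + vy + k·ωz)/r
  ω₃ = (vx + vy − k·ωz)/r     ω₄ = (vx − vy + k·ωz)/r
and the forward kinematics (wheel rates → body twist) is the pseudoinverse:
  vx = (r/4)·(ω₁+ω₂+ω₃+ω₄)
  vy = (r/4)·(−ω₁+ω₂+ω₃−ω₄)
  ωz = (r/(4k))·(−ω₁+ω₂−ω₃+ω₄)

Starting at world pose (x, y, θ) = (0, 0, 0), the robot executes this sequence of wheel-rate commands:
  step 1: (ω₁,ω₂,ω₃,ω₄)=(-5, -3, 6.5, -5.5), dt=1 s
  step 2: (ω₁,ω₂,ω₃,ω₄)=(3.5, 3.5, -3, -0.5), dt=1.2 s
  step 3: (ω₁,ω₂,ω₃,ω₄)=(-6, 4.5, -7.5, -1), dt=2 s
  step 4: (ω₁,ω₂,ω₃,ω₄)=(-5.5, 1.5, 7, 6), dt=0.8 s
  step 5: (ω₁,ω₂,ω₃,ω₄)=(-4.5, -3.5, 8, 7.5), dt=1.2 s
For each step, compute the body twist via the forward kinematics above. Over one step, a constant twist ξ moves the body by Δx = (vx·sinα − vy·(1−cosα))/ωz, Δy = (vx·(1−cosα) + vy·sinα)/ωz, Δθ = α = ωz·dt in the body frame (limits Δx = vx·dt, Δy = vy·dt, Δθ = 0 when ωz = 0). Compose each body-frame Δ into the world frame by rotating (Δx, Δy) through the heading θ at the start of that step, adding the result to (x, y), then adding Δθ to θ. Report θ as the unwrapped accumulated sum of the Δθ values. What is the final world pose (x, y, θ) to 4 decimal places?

step 1: ξ=(vx,vy,ωz)=(-0.1050, 0.2100, -0.6000), dt=1.0 → body Δ=(-0.0377, 0.2282, -0.6000) → world pose (-0.0377, 0.2282, -0.6000)
step 2: ξ=(vx,vy,ωz)=(0.0525, -0.0375, 0.1500), dt=1.2 → body Δ=(0.0667, -0.0391, 0.1800) → world pose (-0.0047, 0.1583, -0.4200)
step 3: ξ=(vx,vy,ωz)=(-0.1500, 0.0600, 1.0200), dt=2.0 → body Δ=(-0.2166, -0.1611, 2.0400) → world pose (-0.2682, 0.0995, 1.6200)
step 4: ξ=(vx,vy,ωz)=(0.1350, 0.1200, 0.3600), dt=0.8 → body Δ=(0.0928, 0.1101, 0.2880) → world pose (-0.3827, 0.1867, 1.9080)
step 5: ξ=(vx,vy,ωz)=(0.1125, 0.0225, 0.0300), dt=1.2 → body Δ=(0.1345, 0.0294, 0.0360) → world pose (-0.4550, 0.3039, 1.9440)

(-0.4550, 0.3039, 1.9440)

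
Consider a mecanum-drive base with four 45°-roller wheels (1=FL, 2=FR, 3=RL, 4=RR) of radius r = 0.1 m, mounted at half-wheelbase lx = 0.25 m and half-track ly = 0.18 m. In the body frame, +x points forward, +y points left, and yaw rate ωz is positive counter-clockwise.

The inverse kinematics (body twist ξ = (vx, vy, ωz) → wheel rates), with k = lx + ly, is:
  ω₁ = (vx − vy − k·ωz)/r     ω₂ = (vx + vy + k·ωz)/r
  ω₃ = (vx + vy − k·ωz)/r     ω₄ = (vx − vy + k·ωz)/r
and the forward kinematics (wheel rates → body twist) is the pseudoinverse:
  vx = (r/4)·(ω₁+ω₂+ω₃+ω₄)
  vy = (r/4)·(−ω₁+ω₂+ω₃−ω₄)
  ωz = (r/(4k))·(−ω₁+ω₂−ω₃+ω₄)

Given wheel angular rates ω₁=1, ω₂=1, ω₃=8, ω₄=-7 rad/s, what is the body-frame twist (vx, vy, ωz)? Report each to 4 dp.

(0.0750, 0.3750, -0.8721)

k = lx + ly = 0.25 + 0.18 = 0.4300
ω₁+ω₂+ω₃+ω₄ = 3.0000  →  vx = (0.1/4)·3.0000 = 0.0750
−ω₁+ω₂+ω₃−ω₄ = 15.0000  →  vy = (0.1/4)·15.0000 = 0.3750
−ω₁+ω₂−ω₃+ω₄ = -15.0000  →  ωz = (0.1/1.7200)·-15.0000 = -0.8721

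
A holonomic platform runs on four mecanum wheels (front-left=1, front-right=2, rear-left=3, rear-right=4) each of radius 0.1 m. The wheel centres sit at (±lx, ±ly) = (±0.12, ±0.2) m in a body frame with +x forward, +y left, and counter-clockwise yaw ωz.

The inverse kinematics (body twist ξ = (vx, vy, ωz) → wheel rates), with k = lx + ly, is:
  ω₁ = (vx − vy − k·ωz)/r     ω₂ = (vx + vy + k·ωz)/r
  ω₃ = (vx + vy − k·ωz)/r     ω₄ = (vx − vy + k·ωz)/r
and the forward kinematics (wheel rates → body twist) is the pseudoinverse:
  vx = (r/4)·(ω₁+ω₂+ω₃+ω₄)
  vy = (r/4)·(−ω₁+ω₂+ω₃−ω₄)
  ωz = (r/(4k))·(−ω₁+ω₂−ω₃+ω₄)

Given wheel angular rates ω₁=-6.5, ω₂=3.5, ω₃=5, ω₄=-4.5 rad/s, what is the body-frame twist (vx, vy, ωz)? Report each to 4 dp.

k = lx + ly = 0.12 + 0.2 = 0.3200
ω₁+ω₂+ω₃+ω₄ = -2.5000  →  vx = (0.1/4)·-2.5000 = -0.0625
−ω₁+ω₂+ω₃−ω₄ = 19.5000  →  vy = (0.1/4)·19.5000 = 0.4875
−ω₁+ω₂−ω₃+ω₄ = 0.5000  →  ωz = (0.1/1.2800)·0.5000 = 0.0391

(-0.0625, 0.4875, 0.0391)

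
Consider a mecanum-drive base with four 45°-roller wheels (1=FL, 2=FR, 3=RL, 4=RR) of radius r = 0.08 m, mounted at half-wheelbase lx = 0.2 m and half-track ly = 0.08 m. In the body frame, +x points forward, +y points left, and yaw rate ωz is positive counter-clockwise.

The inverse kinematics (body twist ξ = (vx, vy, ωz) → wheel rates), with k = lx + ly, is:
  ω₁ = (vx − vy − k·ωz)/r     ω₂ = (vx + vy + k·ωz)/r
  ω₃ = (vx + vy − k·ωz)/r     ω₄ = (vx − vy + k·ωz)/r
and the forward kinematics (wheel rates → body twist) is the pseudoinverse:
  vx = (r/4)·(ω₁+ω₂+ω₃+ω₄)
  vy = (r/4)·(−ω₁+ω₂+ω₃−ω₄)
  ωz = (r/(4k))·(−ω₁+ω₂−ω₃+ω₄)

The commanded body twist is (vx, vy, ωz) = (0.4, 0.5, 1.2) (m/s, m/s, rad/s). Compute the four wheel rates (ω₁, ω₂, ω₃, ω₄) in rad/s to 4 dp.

(-5.4500, 15.4500, 7.0500, 2.9500)

k = lx + ly = 0.2 + 0.08 = 0.2800;  k·ωz = 0.2800·1.2 = 0.3360
ω₁ (FL) = (vx − vy − k·ωz)/r = -0.4360/0.08 = -5.4500
ω₂ (FR) = (vx + vy + k·ωz)/r = 1.2360/0.08 = 15.4500
ω₃ (RL) = (vx + vy − k·ωz)/r = 0.5640/0.08 = 7.0500
ω₄ (RR) = (vx − vy + k·ωz)/r = 0.2360/0.08 = 2.9500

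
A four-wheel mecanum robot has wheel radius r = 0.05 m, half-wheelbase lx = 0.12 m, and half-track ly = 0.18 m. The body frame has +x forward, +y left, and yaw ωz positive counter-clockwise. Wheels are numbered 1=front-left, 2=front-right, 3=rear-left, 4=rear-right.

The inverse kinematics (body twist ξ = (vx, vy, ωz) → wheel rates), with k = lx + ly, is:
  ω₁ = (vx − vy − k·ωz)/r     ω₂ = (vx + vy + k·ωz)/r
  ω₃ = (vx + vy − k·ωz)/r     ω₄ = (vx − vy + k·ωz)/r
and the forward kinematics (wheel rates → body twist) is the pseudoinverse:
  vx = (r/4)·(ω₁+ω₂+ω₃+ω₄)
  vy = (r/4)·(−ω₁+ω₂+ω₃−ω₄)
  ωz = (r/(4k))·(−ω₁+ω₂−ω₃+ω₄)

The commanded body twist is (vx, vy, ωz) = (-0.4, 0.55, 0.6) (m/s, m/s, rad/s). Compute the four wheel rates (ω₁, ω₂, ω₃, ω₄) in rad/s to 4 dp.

k = lx + ly = 0.12 + 0.18 = 0.3000;  k·ωz = 0.3000·0.6 = 0.1800
ω₁ (FL) = (vx − vy − k·ωz)/r = -1.1300/0.05 = -22.6000
ω₂ (FR) = (vx + vy + k·ωz)/r = 0.3300/0.05 = 6.6000
ω₃ (RL) = (vx + vy − k·ωz)/r = -0.0300/0.05 = -0.6000
ω₄ (RR) = (vx − vy + k·ωz)/r = -0.7700/0.05 = -15.4000

(-22.6000, 6.6000, -0.6000, -15.4000)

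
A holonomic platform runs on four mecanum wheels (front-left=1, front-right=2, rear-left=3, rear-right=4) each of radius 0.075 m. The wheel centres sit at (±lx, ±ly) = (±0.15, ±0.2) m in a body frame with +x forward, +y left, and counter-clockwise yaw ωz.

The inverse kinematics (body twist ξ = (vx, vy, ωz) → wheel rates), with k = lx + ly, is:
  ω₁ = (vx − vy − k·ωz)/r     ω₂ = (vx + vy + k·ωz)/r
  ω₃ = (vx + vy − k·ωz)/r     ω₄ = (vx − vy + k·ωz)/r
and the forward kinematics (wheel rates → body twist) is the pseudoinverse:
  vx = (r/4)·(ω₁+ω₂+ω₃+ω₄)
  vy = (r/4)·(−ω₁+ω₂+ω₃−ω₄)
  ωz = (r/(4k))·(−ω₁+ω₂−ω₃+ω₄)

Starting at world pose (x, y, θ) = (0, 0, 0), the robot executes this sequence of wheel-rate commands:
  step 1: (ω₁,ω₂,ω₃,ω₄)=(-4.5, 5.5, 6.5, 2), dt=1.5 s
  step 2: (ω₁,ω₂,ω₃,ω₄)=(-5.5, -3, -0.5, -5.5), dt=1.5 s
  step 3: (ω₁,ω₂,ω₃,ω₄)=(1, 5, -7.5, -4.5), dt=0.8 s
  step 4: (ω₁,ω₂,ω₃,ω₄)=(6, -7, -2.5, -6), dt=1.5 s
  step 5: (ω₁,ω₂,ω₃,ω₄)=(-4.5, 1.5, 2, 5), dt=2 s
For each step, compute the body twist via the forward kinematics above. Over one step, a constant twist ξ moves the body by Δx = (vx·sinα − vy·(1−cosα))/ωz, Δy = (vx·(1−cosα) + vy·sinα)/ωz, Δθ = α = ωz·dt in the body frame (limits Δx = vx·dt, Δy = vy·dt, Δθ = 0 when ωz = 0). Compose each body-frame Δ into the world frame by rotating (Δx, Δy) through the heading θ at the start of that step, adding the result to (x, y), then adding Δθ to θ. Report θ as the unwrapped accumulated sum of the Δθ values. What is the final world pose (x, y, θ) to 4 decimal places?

step 1: ξ=(vx,vy,ωz)=(0.1781, 0.2719, 0.2946), dt=1.5 → body Δ=(0.1699, 0.4528, 0.4420) → world pose (0.1699, 0.4528, 0.4420)
step 2: ξ=(vx,vy,ωz)=(-0.2719, 0.1406, -0.1339), dt=1.5 → body Δ=(-0.3840, 0.2503, -0.2009) → world pose (-0.2842, 0.5148, 0.2411)
step 3: ξ=(vx,vy,ωz)=(-0.1125, 0.0187, 0.3750), dt=0.8 → body Δ=(-0.0909, 0.0014, 0.3000) → world pose (-0.3728, 0.4945, 0.5411)
step 4: ξ=(vx,vy,ωz)=(-0.1781, -0.1781, -0.8839), dt=1.5 → body Δ=(-0.3482, -0.0428, -1.3259) → world pose (-0.6492, 0.2784, -0.7848)
step 5: ξ=(vx,vy,ωz)=(0.0750, 0.0562, 0.4821), dt=2.0 → body Δ=(0.0776, 0.1627, 0.9643) → world pose (-0.4792, 0.3387, 0.1795)

(-0.4792, 0.3387, 0.1795)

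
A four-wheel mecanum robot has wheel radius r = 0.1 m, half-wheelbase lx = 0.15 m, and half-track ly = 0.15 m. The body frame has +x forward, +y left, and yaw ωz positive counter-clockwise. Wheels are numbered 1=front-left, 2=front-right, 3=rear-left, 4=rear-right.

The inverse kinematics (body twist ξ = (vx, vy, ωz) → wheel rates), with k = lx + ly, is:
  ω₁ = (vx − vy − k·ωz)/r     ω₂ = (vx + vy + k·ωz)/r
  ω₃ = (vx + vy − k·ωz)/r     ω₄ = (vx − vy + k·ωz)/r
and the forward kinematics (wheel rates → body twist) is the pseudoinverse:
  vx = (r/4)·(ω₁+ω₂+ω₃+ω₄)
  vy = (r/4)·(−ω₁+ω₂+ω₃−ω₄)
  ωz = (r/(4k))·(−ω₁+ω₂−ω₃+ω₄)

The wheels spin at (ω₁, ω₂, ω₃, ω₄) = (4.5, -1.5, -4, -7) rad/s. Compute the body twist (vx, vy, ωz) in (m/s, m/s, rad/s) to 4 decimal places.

(-0.2000, -0.0750, -0.7500)

k = lx + ly = 0.15 + 0.15 = 0.3000
ω₁+ω₂+ω₃+ω₄ = -8.0000  →  vx = (0.1/4)·-8.0000 = -0.2000
−ω₁+ω₂+ω₃−ω₄ = -3.0000  →  vy = (0.1/4)·-3.0000 = -0.0750
−ω₁+ω₂−ω₃+ω₄ = -9.0000  →  ωz = (0.1/1.2000)·-9.0000 = -0.7500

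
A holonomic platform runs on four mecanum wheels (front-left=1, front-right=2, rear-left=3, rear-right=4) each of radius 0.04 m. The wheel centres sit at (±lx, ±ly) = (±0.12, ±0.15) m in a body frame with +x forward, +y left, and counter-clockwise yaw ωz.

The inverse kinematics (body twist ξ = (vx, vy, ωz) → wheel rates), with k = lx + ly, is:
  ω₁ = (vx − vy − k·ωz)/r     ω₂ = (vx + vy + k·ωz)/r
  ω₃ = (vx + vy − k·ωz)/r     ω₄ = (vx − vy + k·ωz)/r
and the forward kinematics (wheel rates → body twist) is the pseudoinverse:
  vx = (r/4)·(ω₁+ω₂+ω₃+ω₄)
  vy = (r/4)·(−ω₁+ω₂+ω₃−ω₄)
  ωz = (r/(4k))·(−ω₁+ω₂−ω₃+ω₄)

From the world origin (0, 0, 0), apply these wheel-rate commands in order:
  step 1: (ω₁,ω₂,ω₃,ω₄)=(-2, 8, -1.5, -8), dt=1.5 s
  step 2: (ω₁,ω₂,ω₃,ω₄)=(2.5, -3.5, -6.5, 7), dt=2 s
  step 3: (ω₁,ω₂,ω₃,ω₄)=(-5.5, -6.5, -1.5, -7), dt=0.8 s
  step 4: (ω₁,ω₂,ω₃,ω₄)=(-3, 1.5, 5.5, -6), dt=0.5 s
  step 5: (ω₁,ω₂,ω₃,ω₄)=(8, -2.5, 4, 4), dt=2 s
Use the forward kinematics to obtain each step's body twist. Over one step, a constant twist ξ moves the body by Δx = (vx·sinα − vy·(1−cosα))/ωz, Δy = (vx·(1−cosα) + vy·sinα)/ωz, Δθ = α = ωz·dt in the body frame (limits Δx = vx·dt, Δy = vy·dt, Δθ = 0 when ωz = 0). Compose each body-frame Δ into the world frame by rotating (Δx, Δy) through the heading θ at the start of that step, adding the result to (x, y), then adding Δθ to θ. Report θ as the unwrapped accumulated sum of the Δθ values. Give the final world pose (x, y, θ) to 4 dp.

step 1: ξ=(vx,vy,ωz)=(-0.0350, 0.1650, 0.1296), dt=1.5 → body Δ=(-0.0762, 0.2409, 0.1944) → world pose (-0.0762, 0.2409, 0.1944)
step 2: ξ=(vx,vy,ωz)=(-0.0050, -0.1950, 0.2778), dt=2.0 → body Δ=(0.0961, -0.3730, 0.5556) → world pose (0.0902, -0.1065, 0.7500)
step 3: ξ=(vx,vy,ωz)=(-0.2050, 0.0450, -0.2407), dt=0.8 → body Δ=(-0.1595, 0.0515, -0.1926) → world pose (-0.0617, -0.1775, 0.5574)
step 4: ξ=(vx,vy,ωz)=(-0.0200, 0.1600, -0.2593), dt=0.5 → body Δ=(-0.0048, 0.0804, -0.1296) → world pose (-0.1083, -0.1118, 0.4278)
step 5: ξ=(vx,vy,ωz)=(0.1350, -0.1050, -0.3889), dt=2.0 → body Δ=(0.1660, -0.2893, -0.7778) → world pose (0.1627, -0.3062, -0.3500)

(0.1627, -0.3062, -0.3500)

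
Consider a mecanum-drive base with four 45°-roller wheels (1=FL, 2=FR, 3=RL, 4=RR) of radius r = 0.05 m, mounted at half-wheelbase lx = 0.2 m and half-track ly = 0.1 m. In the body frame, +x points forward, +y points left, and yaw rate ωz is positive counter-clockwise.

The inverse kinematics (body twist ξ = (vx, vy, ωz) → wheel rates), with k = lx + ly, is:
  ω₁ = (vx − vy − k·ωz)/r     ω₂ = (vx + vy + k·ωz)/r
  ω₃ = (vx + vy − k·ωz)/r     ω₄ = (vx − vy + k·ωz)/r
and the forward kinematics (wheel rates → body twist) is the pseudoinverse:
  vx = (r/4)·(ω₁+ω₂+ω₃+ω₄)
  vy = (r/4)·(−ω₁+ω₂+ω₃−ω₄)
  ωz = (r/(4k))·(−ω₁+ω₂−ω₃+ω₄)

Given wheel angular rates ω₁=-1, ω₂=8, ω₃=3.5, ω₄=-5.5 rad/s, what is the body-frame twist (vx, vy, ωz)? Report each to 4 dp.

k = lx + ly = 0.2 + 0.1 = 0.3000
ω₁+ω₂+ω₃+ω₄ = 5.0000  →  vx = (0.05/4)·5.0000 = 0.0625
−ω₁+ω₂+ω₃−ω₄ = 18.0000  →  vy = (0.05/4)·18.0000 = 0.2250
−ω₁+ω₂−ω₃+ω₄ = 0.0000  →  ωz = (0.05/1.2000)·0.0000 = 0.0000

(0.0625, 0.2250, 0.0000)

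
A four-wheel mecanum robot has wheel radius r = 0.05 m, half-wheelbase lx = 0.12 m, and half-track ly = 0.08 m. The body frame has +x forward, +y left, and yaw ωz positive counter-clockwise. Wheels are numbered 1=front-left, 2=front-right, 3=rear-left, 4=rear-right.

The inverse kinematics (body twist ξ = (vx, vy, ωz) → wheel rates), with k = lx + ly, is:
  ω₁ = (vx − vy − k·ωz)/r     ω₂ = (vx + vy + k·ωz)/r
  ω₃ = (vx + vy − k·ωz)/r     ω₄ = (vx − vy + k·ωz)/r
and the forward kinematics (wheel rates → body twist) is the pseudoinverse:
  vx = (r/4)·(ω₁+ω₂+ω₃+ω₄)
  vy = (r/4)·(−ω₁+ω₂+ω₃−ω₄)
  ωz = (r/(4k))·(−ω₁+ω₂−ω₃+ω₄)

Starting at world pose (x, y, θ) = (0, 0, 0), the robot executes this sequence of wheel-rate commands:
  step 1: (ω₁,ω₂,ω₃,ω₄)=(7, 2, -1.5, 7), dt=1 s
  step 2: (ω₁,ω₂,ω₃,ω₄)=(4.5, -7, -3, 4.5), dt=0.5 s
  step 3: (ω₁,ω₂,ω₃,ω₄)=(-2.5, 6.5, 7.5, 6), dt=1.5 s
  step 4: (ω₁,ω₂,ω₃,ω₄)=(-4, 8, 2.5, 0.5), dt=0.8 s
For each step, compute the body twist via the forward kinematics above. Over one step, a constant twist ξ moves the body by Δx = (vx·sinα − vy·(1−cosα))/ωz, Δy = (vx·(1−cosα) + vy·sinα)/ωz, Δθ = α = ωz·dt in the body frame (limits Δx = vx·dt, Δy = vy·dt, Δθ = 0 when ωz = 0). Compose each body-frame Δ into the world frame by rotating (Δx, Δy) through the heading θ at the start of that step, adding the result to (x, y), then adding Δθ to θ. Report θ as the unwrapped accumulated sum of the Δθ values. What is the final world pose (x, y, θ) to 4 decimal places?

(0.3322, 0.1759, 1.2969)

step 1: ξ=(vx,vy,ωz)=(0.1813, -0.1688, 0.2188), dt=1.0 → body Δ=(0.1982, -0.1477, 0.2188) → world pose (0.1982, -0.1477, 0.2188)
step 2: ξ=(vx,vy,ωz)=(-0.0125, -0.2375, -0.2500), dt=0.5 → body Δ=(-0.0136, -0.1181, -0.1250) → world pose (0.2105, -0.2659, 0.0938)
step 3: ξ=(vx,vy,ωz)=(0.2188, 0.1312, 0.4688), dt=1.5 → body Δ=(0.2353, 0.2917, 0.7031) → world pose (0.4175, 0.0466, 0.7969)
step 4: ξ=(vx,vy,ωz)=(0.0875, 0.1750, 0.6250), dt=0.8 → body Δ=(0.0328, 0.1514, 0.5000) → world pose (0.3322, 0.1759, 1.2969)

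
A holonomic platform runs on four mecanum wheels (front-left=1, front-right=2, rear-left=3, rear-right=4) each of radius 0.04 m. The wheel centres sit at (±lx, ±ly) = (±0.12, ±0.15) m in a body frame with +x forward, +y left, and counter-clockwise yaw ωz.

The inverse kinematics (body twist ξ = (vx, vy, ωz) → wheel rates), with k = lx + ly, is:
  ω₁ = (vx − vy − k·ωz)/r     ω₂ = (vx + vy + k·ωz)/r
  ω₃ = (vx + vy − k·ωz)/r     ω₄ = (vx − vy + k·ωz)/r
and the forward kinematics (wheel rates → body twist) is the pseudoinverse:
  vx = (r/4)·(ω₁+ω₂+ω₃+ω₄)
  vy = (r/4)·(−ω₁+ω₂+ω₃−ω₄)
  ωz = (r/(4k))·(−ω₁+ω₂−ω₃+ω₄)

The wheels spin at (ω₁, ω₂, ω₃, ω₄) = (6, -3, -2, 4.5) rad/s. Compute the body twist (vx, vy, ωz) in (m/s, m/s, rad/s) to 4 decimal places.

k = lx + ly = 0.12 + 0.15 = 0.2700
ω₁+ω₂+ω₃+ω₄ = 5.5000  →  vx = (0.04/4)·5.5000 = 0.0550
−ω₁+ω₂+ω₃−ω₄ = -15.5000  →  vy = (0.04/4)·-15.5000 = -0.1550
−ω₁+ω₂−ω₃+ω₄ = -2.5000  →  ωz = (0.04/1.0800)·-2.5000 = -0.0926

(0.0550, -0.1550, -0.0926)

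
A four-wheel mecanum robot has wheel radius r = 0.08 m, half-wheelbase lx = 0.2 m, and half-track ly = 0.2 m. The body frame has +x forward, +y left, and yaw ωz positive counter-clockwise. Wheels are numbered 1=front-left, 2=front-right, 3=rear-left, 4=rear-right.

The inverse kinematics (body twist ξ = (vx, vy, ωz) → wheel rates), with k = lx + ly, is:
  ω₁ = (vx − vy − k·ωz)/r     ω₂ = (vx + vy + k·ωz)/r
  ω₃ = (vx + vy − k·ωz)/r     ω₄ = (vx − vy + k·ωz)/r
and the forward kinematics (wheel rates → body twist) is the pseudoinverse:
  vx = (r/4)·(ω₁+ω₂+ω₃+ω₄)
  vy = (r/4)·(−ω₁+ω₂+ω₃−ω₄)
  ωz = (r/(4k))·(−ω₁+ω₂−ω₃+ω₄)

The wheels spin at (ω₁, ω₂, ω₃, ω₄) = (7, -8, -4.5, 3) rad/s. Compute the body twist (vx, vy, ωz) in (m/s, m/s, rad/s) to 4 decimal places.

k = lx + ly = 0.2 + 0.2 = 0.4000
ω₁+ω₂+ω₃+ω₄ = -2.5000  →  vx = (0.08/4)·-2.5000 = -0.0500
−ω₁+ω₂+ω₃−ω₄ = -22.5000  →  vy = (0.08/4)·-22.5000 = -0.4500
−ω₁+ω₂−ω₃+ω₄ = -7.5000  →  ωz = (0.08/1.6000)·-7.5000 = -0.3750

(-0.0500, -0.4500, -0.3750)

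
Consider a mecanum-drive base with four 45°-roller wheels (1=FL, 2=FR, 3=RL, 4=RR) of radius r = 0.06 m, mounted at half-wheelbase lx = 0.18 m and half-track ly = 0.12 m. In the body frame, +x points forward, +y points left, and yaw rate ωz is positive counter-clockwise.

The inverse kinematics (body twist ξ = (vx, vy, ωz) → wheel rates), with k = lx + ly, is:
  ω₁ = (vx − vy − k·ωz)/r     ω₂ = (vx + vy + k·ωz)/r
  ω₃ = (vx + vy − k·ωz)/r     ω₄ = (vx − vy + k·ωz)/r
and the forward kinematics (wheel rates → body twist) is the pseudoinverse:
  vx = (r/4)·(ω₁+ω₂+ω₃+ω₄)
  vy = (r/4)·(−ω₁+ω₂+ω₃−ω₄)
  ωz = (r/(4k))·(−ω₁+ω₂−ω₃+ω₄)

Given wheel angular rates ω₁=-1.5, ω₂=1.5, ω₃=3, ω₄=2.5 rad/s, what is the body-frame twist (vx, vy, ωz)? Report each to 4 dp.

(0.0825, 0.0525, 0.1250)

k = lx + ly = 0.18 + 0.12 = 0.3000
ω₁+ω₂+ω₃+ω₄ = 5.5000  →  vx = (0.06/4)·5.5000 = 0.0825
−ω₁+ω₂+ω₃−ω₄ = 3.5000  →  vy = (0.06/4)·3.5000 = 0.0525
−ω₁+ω₂−ω₃+ω₄ = 2.5000  →  ωz = (0.06/1.2000)·2.5000 = 0.1250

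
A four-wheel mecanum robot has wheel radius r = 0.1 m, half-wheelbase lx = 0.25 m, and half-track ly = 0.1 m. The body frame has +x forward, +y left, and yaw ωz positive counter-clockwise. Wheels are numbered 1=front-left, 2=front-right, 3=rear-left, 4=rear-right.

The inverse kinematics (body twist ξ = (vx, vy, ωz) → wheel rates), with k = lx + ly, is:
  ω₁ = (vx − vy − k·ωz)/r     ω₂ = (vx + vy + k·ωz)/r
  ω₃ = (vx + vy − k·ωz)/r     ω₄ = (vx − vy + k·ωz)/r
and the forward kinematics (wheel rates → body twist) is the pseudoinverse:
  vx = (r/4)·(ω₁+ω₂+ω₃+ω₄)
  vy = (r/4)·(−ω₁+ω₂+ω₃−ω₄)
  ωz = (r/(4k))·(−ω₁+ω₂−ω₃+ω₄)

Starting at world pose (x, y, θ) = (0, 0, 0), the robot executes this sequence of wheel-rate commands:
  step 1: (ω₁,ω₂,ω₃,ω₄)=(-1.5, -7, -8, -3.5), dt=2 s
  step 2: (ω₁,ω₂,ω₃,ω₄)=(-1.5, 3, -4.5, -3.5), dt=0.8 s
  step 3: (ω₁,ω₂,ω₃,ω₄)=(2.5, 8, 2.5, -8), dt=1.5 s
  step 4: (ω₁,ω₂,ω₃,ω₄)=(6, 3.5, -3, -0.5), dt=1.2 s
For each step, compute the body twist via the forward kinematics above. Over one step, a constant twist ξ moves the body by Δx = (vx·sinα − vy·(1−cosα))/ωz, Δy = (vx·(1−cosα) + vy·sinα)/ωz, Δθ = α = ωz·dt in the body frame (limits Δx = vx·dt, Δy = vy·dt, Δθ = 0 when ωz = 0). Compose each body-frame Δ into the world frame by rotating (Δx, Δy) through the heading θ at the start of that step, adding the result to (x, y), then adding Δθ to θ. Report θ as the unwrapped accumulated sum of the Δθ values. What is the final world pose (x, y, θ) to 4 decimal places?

step 1: ξ=(vx,vy,ωz)=(-0.5000, -0.2500, -0.0714), dt=2.0 → body Δ=(-1.0323, -0.4270, -0.1429) → world pose (-1.0323, -0.4270, -0.1429)
step 2: ξ=(vx,vy,ωz)=(-0.1625, 0.0875, 0.3929), dt=0.8 → body Δ=(-0.1388, 0.0486, 0.3143) → world pose (-1.1627, -0.3591, 0.1714)
step 3: ξ=(vx,vy,ωz)=(0.1250, 0.4000, -0.3571), dt=1.5 → body Δ=(0.3356, 0.5227, -0.5357) → world pose (-0.9212, 0.2131, -0.3643)
step 4: ξ=(vx,vy,ωz)=(0.1500, -0.1250, 0.0000), dt=1.2 → body Δ=(0.1800, -0.1500, 0.0000) → world pose (-0.8065, 0.0088, -0.3643)

(-0.8065, 0.0088, -0.3643)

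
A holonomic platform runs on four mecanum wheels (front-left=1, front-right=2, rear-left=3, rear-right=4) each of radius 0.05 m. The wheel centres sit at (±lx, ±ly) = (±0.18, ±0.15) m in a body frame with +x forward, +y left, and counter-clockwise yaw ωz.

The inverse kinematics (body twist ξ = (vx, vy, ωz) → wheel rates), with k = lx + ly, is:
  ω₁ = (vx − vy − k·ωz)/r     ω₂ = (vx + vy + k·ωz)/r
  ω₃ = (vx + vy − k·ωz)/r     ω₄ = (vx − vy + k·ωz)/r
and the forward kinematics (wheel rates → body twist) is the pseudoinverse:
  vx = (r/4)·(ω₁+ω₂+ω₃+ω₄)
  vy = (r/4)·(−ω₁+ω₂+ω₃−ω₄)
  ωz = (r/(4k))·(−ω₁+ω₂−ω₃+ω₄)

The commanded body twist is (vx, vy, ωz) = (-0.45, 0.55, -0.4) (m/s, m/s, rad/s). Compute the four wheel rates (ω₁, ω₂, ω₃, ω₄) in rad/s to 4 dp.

k = lx + ly = 0.18 + 0.15 = 0.3300;  k·ωz = 0.3300·-0.4 = -0.1320
ω₁ (FL) = (vx − vy − k·ωz)/r = -0.8680/0.05 = -17.3600
ω₂ (FR) = (vx + vy + k·ωz)/r = -0.0320/0.05 = -0.6400
ω₃ (RL) = (vx + vy − k·ωz)/r = 0.2320/0.05 = 4.6400
ω₄ (RR) = (vx − vy + k·ωz)/r = -1.1320/0.05 = -22.6400

(-17.3600, -0.6400, 4.6400, -22.6400)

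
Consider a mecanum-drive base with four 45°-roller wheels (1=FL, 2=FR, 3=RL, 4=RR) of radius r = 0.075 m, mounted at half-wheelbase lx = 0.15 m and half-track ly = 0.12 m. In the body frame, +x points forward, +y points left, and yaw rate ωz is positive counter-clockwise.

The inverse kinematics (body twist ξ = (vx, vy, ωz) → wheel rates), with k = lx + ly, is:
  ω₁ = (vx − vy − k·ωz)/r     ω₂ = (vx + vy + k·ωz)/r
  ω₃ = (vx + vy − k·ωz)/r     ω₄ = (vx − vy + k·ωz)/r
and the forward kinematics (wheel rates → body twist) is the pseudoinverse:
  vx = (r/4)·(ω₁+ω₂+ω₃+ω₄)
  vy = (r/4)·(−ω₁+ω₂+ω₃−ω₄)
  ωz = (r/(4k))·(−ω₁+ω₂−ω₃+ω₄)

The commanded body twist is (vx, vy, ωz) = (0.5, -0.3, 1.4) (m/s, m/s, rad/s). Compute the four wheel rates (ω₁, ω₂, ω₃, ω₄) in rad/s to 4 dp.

k = lx + ly = 0.15 + 0.12 = 0.2700;  k·ωz = 0.2700·1.4 = 0.3780
ω₁ (FL) = (vx − vy − k·ωz)/r = 0.4220/0.075 = 5.6267
ω₂ (FR) = (vx + vy + k·ωz)/r = 0.5780/0.075 = 7.7067
ω₃ (RL) = (vx + vy − k·ωz)/r = -0.1780/0.075 = -2.3733
ω₄ (RR) = (vx − vy + k·ωz)/r = 1.1780/0.075 = 15.7067

(5.6267, 7.7067, -2.3733, 15.7067)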